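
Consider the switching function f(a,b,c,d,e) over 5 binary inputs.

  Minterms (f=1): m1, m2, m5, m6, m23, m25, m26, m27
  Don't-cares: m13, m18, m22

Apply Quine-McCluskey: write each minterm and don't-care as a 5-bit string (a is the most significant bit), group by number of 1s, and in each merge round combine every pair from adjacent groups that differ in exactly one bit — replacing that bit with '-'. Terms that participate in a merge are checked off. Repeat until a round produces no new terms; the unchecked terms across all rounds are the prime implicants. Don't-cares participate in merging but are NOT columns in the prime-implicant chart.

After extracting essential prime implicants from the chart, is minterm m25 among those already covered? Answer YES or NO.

YES

[col 0] 00001*, 00010*, 00101*, 00110*, 01101*, 10010*, 10110*, 10111*, 11001*, 11010*, 11011*
[col 1] -0010*, -0110*, 0-101, 00-01, 00-10*, 1-010, 10-10*, 1011-, 110-1, 1101-
[col 2] -0-10
Prime implicants: -0-10, 0-101, 00-01, 1-010, 1011-, 110-1, 1101-
PI chart (minterm → PIs covering it):
  1 | 00-01  (sole → essential)
  2 | -0-10  (sole → essential)
  5 | 0-101,00-01
  6 | -0-10  (sole → essential)
  23 | 1011-  (sole → essential)
  25 | 110-1  (sole → essential)
  26 | 1-010,1101-
  27 | 110-1,1101-
Essential prime implicants: -0-10, 00-01, 1011-, 110-1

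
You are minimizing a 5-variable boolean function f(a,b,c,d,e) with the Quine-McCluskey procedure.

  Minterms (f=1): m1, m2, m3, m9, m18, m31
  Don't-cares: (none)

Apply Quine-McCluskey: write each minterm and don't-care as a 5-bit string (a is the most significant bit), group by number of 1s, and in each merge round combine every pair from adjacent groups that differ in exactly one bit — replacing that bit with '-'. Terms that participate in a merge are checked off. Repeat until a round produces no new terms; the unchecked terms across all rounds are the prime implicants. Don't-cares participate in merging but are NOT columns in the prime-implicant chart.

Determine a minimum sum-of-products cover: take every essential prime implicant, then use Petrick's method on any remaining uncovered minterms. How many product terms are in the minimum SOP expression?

4

Round 0: 00001✓ 00010✓ 00011✓ 01001✓ 10010✓ 11111
Round 1: -0010 0-001 000-1 0001-
PIs = {-0010, 0-001, 000-1, 0001-, 11111}
Coverage chart:
  m1: 0-001,000-1
  m2: -0010,0001-
  m3: 000-1,0001-
  m9: 0-001 ←essential
  m18: -0010 ←essential
  m31: 11111 ←essential
Essential: -0010, 0-001, 11111
Petrick residual → 000-1
Min cover (4 terms): b'c'de' + a'c'd'e + a'b'c'e + abcde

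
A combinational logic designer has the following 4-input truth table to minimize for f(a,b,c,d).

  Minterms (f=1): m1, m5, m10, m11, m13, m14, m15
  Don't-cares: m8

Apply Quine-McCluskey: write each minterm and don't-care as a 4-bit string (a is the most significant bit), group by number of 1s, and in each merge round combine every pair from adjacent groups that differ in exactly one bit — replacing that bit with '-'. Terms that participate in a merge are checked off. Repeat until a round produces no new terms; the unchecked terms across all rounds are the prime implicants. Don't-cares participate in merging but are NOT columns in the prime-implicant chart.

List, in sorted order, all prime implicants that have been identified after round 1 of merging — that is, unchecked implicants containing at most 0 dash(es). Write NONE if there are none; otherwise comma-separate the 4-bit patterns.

[col 0] 0001*, 0101*, 1000*, 1010*, 1011*, 1101*, 1110*, 1111*
[col 1] -101, 0-01, 1-10*, 1-11*, 10-0, 101-*, 11-1, 111-*
[col 2] 1-1-
Prime implicants: -101, 0-01, 1-1-, 10-0, 11-1

NONE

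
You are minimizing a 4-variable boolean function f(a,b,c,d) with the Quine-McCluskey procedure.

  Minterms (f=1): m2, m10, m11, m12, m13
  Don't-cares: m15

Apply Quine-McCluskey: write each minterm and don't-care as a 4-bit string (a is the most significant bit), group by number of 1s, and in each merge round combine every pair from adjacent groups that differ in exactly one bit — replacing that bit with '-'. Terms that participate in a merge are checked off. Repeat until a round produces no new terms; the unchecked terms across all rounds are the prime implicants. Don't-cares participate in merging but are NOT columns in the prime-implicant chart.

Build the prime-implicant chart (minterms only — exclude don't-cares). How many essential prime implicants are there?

2

[col 0] 0010*, 1010*, 1011*, 1100*, 1101*, 1111*
[col 1] -010, 1-11, 101-, 11-1, 110-
Prime implicants: -010, 1-11, 101-, 11-1, 110-
PI chart (minterm → PIs covering it):
  2 | -010  (sole → essential)
  10 | -010,101-
  11 | 1-11,101-
  12 | 110-  (sole → essential)
  13 | 11-1,110-
Essential prime implicants: -010, 110-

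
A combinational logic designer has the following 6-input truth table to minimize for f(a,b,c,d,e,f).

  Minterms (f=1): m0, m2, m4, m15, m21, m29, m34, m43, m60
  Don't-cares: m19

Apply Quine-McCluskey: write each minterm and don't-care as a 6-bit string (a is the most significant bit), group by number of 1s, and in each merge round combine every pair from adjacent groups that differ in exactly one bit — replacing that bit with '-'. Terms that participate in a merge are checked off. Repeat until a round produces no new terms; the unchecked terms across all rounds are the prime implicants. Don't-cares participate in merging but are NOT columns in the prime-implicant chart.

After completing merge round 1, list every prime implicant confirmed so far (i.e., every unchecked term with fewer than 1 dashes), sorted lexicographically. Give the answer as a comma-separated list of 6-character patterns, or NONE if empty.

[col 0] 000000*, 000010*, 000100*, 001111, 010011, 010101*, 011101*, 100010*, 101011, 111100
[col 1] -00010, 000-00, 0000-0, 01-101
Prime implicants: -00010, 000-00, 0000-0, 001111, 01-101, 010011, 101011, 111100

001111, 010011, 101011, 111100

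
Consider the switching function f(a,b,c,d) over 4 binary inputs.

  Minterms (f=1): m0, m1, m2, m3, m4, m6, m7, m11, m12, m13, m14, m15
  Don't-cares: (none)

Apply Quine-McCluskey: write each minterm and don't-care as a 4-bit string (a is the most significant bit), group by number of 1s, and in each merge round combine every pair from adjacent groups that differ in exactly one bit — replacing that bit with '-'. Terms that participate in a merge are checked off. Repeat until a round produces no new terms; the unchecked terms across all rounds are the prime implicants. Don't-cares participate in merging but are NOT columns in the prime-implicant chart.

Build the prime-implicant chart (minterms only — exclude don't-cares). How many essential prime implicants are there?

size-2^0 implicants → 0000(✓)  0001(✓)  0010(✓)  0011(✓)  0100(✓)  0110(✓)  0111(✓)  1011(✓)  1100(✓)  1101(✓)  1110(✓)  1111(✓)
size-2^1 implicants → -011(✓)  -100(✓)  -110(✓)  -111(✓)  0-00(✓)  0-10(✓)  0-11(✓)  00-0(✓)  00-1(✓)  000-(✓)  001-(✓)  01-0(✓)  011-(✓)  1-11(✓)  11-0(✓)  11-1(✓)  110-(✓)  111-(✓)
size-2^2 implicants → --11  -1-0  -11-  0--0  0-1-  00--  11--
Unchecked terms (primes): --11, -1-0, -11-, 0--0, 0-1-, 00--, 11--
Minterm coverage:
  m0 ⊆ 0--0,00--
  m1 ⊆ 00-- [E]
  m2 ⊆ 0--0,0-1-,00--
  m3 ⊆ --11,0-1-,00--
  m4 ⊆ -1-0,0--0
  m6 ⊆ -1-0,-11-,0--0,0-1-
  m7 ⊆ --11,-11-,0-1-
  m11 ⊆ --11 [E]
  m12 ⊆ -1-0,11--
  m13 ⊆ 11-- [E]
  m14 ⊆ -1-0,-11-,11--
  m15 ⊆ --11,-11-,11--
E = {--11, 00--, 11--}

3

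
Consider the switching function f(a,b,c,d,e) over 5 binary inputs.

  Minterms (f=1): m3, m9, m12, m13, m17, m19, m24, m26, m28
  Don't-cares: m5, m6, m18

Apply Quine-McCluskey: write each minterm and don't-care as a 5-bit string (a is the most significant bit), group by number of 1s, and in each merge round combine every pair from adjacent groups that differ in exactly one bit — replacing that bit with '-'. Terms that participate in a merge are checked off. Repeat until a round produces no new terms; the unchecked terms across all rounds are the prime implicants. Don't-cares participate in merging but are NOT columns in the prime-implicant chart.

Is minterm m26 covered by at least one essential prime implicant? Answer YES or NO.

NO

Round 0: 00011✓ 00101✓ 00110 01001✓ 01100✓ 01101✓ 10001✓ 10010✓ 10011✓ 11000✓ 11010✓ 11100✓
Round 1: -0011 -1100 0-101 01-01 0110- 1-010 100-1 1001- 11-00 110-0
PIs = {-0011, -1100, 0-101, 00110, 01-01, 0110-, 1-010, 100-1, 1001-, 11-00, 110-0}
Coverage chart:
  m3: -0011 ←essential
  m9: 01-01 ←essential
  m12: -1100,0110-
  m13: 0-101,01-01,0110-
  m17: 100-1 ←essential
  m19: -0011,100-1,1001-
  m24: 11-00,110-0
  m26: 1-010,110-0
  m28: -1100,11-00
Essential: -0011, 01-01, 100-1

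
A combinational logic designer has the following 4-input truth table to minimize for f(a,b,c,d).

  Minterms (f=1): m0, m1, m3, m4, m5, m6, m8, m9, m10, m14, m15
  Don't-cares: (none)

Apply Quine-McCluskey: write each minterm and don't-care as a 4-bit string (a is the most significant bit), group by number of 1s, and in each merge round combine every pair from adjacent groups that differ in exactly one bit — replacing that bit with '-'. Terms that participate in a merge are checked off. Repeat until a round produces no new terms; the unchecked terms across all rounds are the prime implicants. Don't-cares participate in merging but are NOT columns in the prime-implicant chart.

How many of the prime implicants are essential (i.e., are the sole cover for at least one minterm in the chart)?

Round 0: 0000✓ 0001✓ 0011✓ 0100✓ 0101✓ 0110✓ 1000✓ 1001✓ 1010✓ 1110✓ 1111✓
Round 1: -000✓ -001✓ -110 0-00✓ 0-01✓ 00-1 000-✓ 01-0 010-✓ 1-10 10-0 100-✓ 111-
Round 2: -00- 0-0-
PIs = {-00-, -110, 0-0-, 00-1, 01-0, 1-10, 10-0, 111-}
Coverage chart:
  m0: -00-,0-0-
  m1: -00-,0-0-,00-1
  m3: 00-1 ←essential
  m4: 0-0-,01-0
  m5: 0-0- ←essential
  m6: -110,01-0
  m8: -00-,10-0
  m9: -00- ←essential
  m10: 1-10,10-0
  m14: -110,1-10,111-
  m15: 111- ←essential
Essential: -00-, 0-0-, 00-1, 111-

4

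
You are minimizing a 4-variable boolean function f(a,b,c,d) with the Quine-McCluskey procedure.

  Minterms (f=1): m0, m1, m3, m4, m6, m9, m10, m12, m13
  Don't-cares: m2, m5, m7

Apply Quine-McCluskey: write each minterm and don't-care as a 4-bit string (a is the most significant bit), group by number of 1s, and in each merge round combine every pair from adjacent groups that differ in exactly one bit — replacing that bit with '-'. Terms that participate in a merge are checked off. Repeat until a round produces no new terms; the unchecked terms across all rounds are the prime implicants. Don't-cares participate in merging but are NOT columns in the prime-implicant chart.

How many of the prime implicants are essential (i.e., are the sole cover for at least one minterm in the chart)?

4

size-2^0 implicants → 0000(✓)  0001(✓)  0010(✓)  0011(✓)  0100(✓)  0101(✓)  0110(✓)  0111(✓)  1001(✓)  1010(✓)  1100(✓)  1101(✓)
size-2^1 implicants → -001(✓)  -010  -100(✓)  -101(✓)  0-00(✓)  0-01(✓)  0-10(✓)  0-11(✓)  00-0(✓)  00-1(✓)  000-(✓)  001-(✓)  01-0(✓)  01-1(✓)  010-(✓)  011-(✓)  1-01(✓)  110-(✓)
size-2^2 implicants → --01  -10-  0--0(✓)  0--1(✓)  0-0-(✓)  0-1-(✓)  00--(✓)  01--(✓)
size-2^3 implicants → 0---
Unchecked terms (primes): --01, -010, -10-, 0---
Minterm coverage:
  m0 ⊆ 0--- [E]
  m1 ⊆ --01,0---
  m3 ⊆ 0--- [E]
  m4 ⊆ -10-,0---
  m6 ⊆ 0--- [E]
  m9 ⊆ --01 [E]
  m10 ⊆ -010 [E]
  m12 ⊆ -10- [E]
  m13 ⊆ --01,-10-
E = {--01, -010, -10-, 0---}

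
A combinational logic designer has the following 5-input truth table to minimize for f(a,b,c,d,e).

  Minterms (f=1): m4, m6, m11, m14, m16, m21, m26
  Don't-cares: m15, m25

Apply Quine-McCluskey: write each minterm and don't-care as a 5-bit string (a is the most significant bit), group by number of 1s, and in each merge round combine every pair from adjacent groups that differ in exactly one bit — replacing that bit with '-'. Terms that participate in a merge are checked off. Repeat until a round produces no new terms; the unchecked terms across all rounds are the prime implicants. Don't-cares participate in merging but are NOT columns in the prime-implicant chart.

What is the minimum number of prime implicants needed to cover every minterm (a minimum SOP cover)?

6

Round 0: 00100✓ 00110✓ 01011✓ 01110✓ 01111✓ 10000 10101 11001 11010
Round 1: 0-110 001-0 01-11 0111-
PIs = {0-110, 001-0, 01-11, 0111-, 10000, 10101, 11001, 11010}
Coverage chart:
  m4: 001-0 ←essential
  m6: 0-110,001-0
  m11: 01-11 ←essential
  m14: 0-110,0111-
  m16: 10000 ←essential
  m21: 10101 ←essential
  m26: 11010 ←essential
Essential: 001-0, 01-11, 10000, 10101, 11010
Petrick residual → 0-110
Min cover (6 terms): a'cde' + a'b'ce' + a'bde + ab'c'd'e' + ab'cd'e + abc'de'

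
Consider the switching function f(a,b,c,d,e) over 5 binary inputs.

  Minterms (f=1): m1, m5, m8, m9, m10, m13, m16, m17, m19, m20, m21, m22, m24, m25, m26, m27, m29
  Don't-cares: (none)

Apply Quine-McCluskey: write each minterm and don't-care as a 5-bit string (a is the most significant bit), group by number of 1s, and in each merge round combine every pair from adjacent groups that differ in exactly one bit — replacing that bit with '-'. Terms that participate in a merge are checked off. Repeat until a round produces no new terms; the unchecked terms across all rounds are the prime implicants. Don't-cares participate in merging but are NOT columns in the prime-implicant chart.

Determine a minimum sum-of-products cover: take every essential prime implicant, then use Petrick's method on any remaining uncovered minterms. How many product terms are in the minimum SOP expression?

5

Round 0: 00001✓ 00101✓ 01000✓ 01001✓ 01010✓ 01101✓ 10000✓ 10001✓ 10011✓ 10100✓ 10101✓ 10110✓ 11000✓ 11001✓ 11010✓ 11011✓ 11101✓
Round 1: -0001✓ -0101✓ -1000✓ -1001✓ -1010✓ -1101✓ 0-001✓ 0-101✓ 00-01✓ 01-01✓ 010-0✓ 0100-✓ 1-000✓ 1-001✓ 1-011✓ 1-101✓ 10-00✓ 10-01✓ 100-1✓ 1000-✓ 101-0 1010-✓ 11-01✓ 110-0✓ 110-1✓ 1100-✓ 1101-✓
Round 2: --001✓ --101✓ -0-01✓ -1-01✓ -10-0 -100- 0--01✓ 1--01✓ 1-0-1 1-00- 10-0- 110--
Round 3: ---01
PIs = {---01, -10-0, -100-, 1-0-1, 1-00-, 10-0-, 101-0, 110--}
Coverage chart:
  m1: ---01 ←essential
  m5: ---01 ←essential
  m8: -10-0,-100-
  m9: ---01,-100-
  m10: -10-0 ←essential
  m13: ---01 ←essential
  m16: 1-00-,10-0-
  m17: ---01,1-0-1,1-00-,10-0-
  m19: 1-0-1 ←essential
  m20: 10-0-,101-0
  m21: ---01,10-0-
  m22: 101-0 ←essential
  m24: -10-0,-100-,1-00-,110--
  m25: ---01,-100-,1-0-1,1-00-,110--
  m26: -10-0,110--
  m27: 1-0-1,110--
  m29: ---01 ←essential
Essential: ---01, -10-0, 1-0-1, 101-0
Petrick residual → 1-00-
Min cover (5 terms): d'e + bc'e' + ac'e + ac'd' + ab'ce'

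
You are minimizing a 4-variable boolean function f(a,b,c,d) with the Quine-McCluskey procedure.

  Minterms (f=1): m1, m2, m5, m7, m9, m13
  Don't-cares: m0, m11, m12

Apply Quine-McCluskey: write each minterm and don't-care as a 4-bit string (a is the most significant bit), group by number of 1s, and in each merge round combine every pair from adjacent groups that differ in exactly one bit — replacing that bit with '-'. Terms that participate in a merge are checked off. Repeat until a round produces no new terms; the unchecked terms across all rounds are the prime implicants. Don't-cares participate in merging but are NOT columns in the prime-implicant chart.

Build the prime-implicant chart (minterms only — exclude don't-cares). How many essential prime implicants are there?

2

[col 0] 0000*, 0001*, 0010*, 0101*, 0111*, 1001*, 1011*, 1100*, 1101*
[col 1] -001*, -101*, 0-01*, 00-0, 000-, 01-1, 1-01*, 10-1, 110-
[col 2] --01
Prime implicants: --01, 00-0, 000-, 01-1, 10-1, 110-
PI chart (minterm → PIs covering it):
  1 | --01,000-
  2 | 00-0  (sole → essential)
  5 | --01,01-1
  7 | 01-1  (sole → essential)
  9 | --01,10-1
  13 | --01,110-
Essential prime implicants: 00-0, 01-1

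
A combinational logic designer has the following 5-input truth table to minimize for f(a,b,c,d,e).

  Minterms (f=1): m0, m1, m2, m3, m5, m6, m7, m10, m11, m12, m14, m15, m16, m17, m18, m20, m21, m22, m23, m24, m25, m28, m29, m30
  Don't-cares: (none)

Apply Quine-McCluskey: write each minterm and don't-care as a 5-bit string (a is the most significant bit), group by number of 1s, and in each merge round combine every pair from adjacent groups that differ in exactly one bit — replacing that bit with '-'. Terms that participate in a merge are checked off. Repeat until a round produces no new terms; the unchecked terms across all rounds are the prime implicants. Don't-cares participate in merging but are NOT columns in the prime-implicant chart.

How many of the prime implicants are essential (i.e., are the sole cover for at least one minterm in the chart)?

3

size-2^0 implicants → 00000(✓)  00001(✓)  00010(✓)  00011(✓)  00101(✓)  00110(✓)  00111(✓)  01010(✓)  01011(✓)  01100(✓)  01110(✓)  01111(✓)  10000(✓)  10001(✓)  10010(✓)  10100(✓)  10101(✓)  10110(✓)  10111(✓)  11000(✓)  11001(✓)  11100(✓)  11101(✓)  11110(✓)
size-2^1 implicants → -0000(✓)  -0001(✓)  -0010(✓)  -0101(✓)  -0110(✓)  -0111(✓)  -1100(✓)  -1110(✓)  0-010(✓)  0-011(✓)  0-110(✓)  0-111(✓)  00-01(✓)  00-10(✓)  00-11(✓)  000-0(✓)  000-1(✓)  0000-(✓)  0001-(✓)  001-1(✓)  0011-(✓)  01-10(✓)  01-11(✓)  0101-(✓)  011-0(✓)  0111-(✓)  1-000(✓)  1-001(✓)  1-100(✓)  1-101(✓)  1-110(✓)  10-00(✓)  10-01(✓)  10-10(✓)  100-0(✓)  1000-(✓)  101-0(✓)  101-1(✓)  1010-(✓)  1011-(✓)  11-00(✓)  11-01(✓)  1100-(✓)  111-0(✓)  1110-(✓)
size-2^2 implicants → --110  -0-01  -0-10  -00-0  -000-  -01-1  -011-  -11-0  0--10(✓)  0--11(✓)  0-01-(✓)  0-11-(✓)  00--1  00-1-(✓)  000--  01-1-(✓)  1--00(✓)  1--01(✓)  1-00-(✓)  1-1-0  1-10-(✓)  10--0  10-0-(✓)  101--  11-0-(✓)
size-2^3 implicants → 0--1-  1--0-
Unchecked terms (primes): --110, -0-01, -0-10, -00-0, -000-, -01-1, -011-, -11-0, 0--1-, 00--1, 000--, 1--0-, 1-1-0, 10--0, 101--
Minterm coverage:
  m0 ⊆ -00-0,-000-,000--
  m1 ⊆ -0-01,-000-,00--1,000--
  m2 ⊆ -0-10,-00-0,0--1-,000--
  m3 ⊆ 0--1-,00--1,000--
  m5 ⊆ -0-01,-01-1,00--1
  m6 ⊆ --110,-0-10,-011-,0--1-
  m7 ⊆ -01-1,-011-,0--1-,00--1
  m10 ⊆ 0--1- [E]
  m11 ⊆ 0--1- [E]
  m12 ⊆ -11-0 [E]
  m14 ⊆ --110,-11-0,0--1-
  m15 ⊆ 0--1- [E]
  m16 ⊆ -00-0,-000-,1--0-,10--0
  m17 ⊆ -0-01,-000-,1--0-
  m18 ⊆ -0-10,-00-0,10--0
  m20 ⊆ 1--0-,1-1-0,10--0,101--
  m21 ⊆ -0-01,-01-1,1--0-,101--
  m22 ⊆ --110,-0-10,-011-,1-1-0,10--0,101--
  m23 ⊆ -01-1,-011-,101--
  m24 ⊆ 1--0- [E]
  m25 ⊆ 1--0- [E]
  m28 ⊆ -11-0,1--0-,1-1-0
  m29 ⊆ 1--0- [E]
  m30 ⊆ --110,-11-0,1-1-0
E = {-11-0, 0--1-, 1--0-}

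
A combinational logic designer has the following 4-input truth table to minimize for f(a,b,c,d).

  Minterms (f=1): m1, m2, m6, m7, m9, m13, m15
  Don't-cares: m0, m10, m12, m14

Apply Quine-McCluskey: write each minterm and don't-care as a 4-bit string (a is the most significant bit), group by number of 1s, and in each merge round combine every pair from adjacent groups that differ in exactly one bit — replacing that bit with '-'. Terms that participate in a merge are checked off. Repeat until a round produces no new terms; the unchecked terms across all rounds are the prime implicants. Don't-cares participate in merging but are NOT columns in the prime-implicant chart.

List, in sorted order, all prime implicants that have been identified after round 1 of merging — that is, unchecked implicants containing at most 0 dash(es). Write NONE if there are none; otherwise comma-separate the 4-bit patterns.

size-2^0 implicants → 0000(✓)  0001(✓)  0010(✓)  0110(✓)  0111(✓)  1001(✓)  1010(✓)  1100(✓)  1101(✓)  1110(✓)  1111(✓)
size-2^1 implicants → -001  -010(✓)  -110(✓)  -111(✓)  0-10(✓)  00-0  000-  011-(✓)  1-01  1-10(✓)  11-0(✓)  11-1(✓)  110-(✓)  111-(✓)
size-2^2 implicants → --10  -11-  11--
Unchecked terms (primes): --10, -001, -11-, 00-0, 000-, 1-01, 11--

NONE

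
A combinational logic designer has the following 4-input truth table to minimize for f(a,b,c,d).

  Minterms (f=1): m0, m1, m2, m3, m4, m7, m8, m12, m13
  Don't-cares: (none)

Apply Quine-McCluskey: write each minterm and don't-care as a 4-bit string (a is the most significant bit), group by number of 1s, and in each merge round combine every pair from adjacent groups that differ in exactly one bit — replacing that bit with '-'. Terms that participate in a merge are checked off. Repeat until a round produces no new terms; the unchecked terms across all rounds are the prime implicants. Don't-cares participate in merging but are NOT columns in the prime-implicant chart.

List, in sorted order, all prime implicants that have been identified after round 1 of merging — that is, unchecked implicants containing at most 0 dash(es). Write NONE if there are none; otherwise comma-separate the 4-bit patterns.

NONE

size-2^0 implicants → 0000(✓)  0001(✓)  0010(✓)  0011(✓)  0100(✓)  0111(✓)  1000(✓)  1100(✓)  1101(✓)
size-2^1 implicants → -000(✓)  -100(✓)  0-00(✓)  0-11  00-0(✓)  00-1(✓)  000-(✓)  001-(✓)  1-00(✓)  110-
size-2^2 implicants → --00  00--
Unchecked terms (primes): --00, 0-11, 00--, 110-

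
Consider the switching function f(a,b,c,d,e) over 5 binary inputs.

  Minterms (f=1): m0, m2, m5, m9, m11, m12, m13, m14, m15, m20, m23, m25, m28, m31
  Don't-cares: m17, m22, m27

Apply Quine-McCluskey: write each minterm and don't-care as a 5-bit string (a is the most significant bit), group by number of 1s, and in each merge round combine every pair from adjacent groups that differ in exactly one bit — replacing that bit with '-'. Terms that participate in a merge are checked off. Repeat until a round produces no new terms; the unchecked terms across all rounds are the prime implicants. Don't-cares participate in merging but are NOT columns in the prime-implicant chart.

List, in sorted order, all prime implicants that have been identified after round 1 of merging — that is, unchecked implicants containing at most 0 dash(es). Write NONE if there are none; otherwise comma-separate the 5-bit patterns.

NONE

size-2^0 implicants → 00000(✓)  00010(✓)  00101(✓)  01001(✓)  01011(✓)  01100(✓)  01101(✓)  01110(✓)  01111(✓)  10001(✓)  10100(✓)  10110(✓)  10111(✓)  11001(✓)  11011(✓)  11100(✓)  11111(✓)
size-2^1 implicants → -1001(✓)  -1011(✓)  -1100  -1111(✓)  0-101  000-0  01-01(✓)  01-11(✓)  010-1(✓)  011-0(✓)  011-1(✓)  0110-(✓)  0111-(✓)  1-001  1-100  1-111  101-0  1011-  11-11(✓)  110-1(✓)
size-2^2 implicants → -1-11  -10-1  01--1  011--
Unchecked terms (primes): -1-11, -10-1, -1100, 0-101, 000-0, 01--1, 011--, 1-001, 1-100, 1-111, 101-0, 1011-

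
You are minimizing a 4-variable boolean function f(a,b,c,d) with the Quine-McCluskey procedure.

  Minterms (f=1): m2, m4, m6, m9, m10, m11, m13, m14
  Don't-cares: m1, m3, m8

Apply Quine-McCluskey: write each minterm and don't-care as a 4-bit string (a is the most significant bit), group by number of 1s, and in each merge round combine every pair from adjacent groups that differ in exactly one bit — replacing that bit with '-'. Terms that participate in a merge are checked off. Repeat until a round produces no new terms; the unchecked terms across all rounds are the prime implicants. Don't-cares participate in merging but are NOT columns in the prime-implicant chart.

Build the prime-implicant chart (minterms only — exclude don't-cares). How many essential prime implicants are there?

[col 0] 0001*, 0010*, 0011*, 0100*, 0110*, 1000*, 1001*, 1010*, 1011*, 1101*, 1110*
[col 1] -001*, -010*, -011*, -110*, 0-10*, 00-1*, 001-*, 01-0, 1-01, 1-10*, 10-0*, 10-1*, 100-*, 101-*
[col 2] --10, -0-1, -01-, 10--
Prime implicants: --10, -0-1, -01-, 01-0, 1-01, 10--
PI chart (minterm → PIs covering it):
  2 | --10,-01-
  4 | 01-0  (sole → essential)
  6 | --10,01-0
  9 | -0-1,1-01,10--
  10 | --10,-01-,10--
  11 | -0-1,-01-,10--
  13 | 1-01  (sole → essential)
  14 | --10  (sole → essential)
Essential prime implicants: --10, 01-0, 1-01

3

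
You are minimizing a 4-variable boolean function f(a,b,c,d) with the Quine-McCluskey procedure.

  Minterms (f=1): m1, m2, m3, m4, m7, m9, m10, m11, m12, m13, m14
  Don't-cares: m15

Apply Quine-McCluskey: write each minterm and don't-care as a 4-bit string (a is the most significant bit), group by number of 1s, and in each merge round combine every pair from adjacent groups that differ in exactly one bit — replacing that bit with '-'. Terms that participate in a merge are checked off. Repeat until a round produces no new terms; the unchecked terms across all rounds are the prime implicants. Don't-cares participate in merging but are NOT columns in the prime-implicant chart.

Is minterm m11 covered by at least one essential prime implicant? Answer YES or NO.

size-2^0 implicants → 0001(✓)  0010(✓)  0011(✓)  0100(✓)  0111(✓)  1001(✓)  1010(✓)  1011(✓)  1100(✓)  1101(✓)  1110(✓)  1111(✓)
size-2^1 implicants → -001(✓)  -010(✓)  -011(✓)  -100  -111(✓)  0-11(✓)  00-1(✓)  001-(✓)  1-01(✓)  1-10(✓)  1-11(✓)  10-1(✓)  101-(✓)  11-0(✓)  11-1(✓)  110-(✓)  111-(✓)
size-2^2 implicants → --11  -0-1  -01-  1--1  1-1-  11--
Unchecked terms (primes): --11, -0-1, -01-, -100, 1--1, 1-1-, 11--
Minterm coverage:
  m1 ⊆ -0-1 [E]
  m2 ⊆ -01- [E]
  m3 ⊆ --11,-0-1,-01-
  m4 ⊆ -100 [E]
  m7 ⊆ --11 [E]
  m9 ⊆ -0-1,1--1
  m10 ⊆ -01-,1-1-
  m11 ⊆ --11,-0-1,-01-,1--1,1-1-
  m12 ⊆ -100,11--
  m13 ⊆ 1--1,11--
  m14 ⊆ 1-1-,11--
E = {--11, -0-1, -01-, -100}

YES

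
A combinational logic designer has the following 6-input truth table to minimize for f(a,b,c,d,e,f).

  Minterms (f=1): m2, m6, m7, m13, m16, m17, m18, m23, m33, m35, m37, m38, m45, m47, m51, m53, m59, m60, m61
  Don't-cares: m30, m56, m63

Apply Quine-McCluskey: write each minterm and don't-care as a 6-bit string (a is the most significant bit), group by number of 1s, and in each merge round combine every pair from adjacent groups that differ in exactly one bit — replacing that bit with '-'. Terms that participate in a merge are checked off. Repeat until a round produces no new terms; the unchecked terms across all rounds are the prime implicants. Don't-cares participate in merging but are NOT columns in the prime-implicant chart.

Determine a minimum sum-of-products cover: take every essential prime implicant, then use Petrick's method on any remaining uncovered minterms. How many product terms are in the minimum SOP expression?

size-2^0 implicants → 000010(✓)  000110(✓)  000111(✓)  001101(✓)  010000(✓)  010001(✓)  010010(✓)  010111(✓)  011110  100001(✓)  100011(✓)  100101(✓)  100110(✓)  101101(✓)  101111(✓)  110011(✓)  110101(✓)  111000(✓)  111011(✓)  111100(✓)  111101(✓)  111111(✓)
size-2^1 implicants → -00110  -01101  0-0010  0-0111  000-10  00011-  0100-0  01000-  1-0011  1-0101(✓)  1-1101(✓)  1-1111(✓)  10-101(✓)  100-01  1000-1  1011-1(✓)  11-011  11-101(✓)  111-00  111-11  1111-1(✓)  11110-
size-2^2 implicants → 1--101  1-11-1
Unchecked terms (primes): -00110, -01101, 0-0010, 0-0111, 000-10, 00011-, 0100-0, 01000-, 011110, 1--101, 1-0011, 1-11-1, 100-01, 1000-1, 11-011, 111-00, 111-11, 11110-
Minterm coverage:
  m2 ⊆ 0-0010,000-10
  m6 ⊆ -00110,000-10,00011-
  m7 ⊆ 0-0111,00011-
  m13 ⊆ -01101 [E]
  m16 ⊆ 0100-0,01000-
  m17 ⊆ 01000- [E]
  m18 ⊆ 0-0010,0100-0
  m23 ⊆ 0-0111 [E]
  m33 ⊆ 100-01,1000-1
  m35 ⊆ 1-0011,1000-1
  m37 ⊆ 1--101,100-01
  m38 ⊆ -00110 [E]
  m45 ⊆ -01101,1--101,1-11-1
  m47 ⊆ 1-11-1 [E]
  m51 ⊆ 1-0011,11-011
  m53 ⊆ 1--101 [E]
  m59 ⊆ 11-011,111-11
  m60 ⊆ 111-00,11110-
  m61 ⊆ 1--101,1-11-1,11110-
E = {-00110, -01101, 0-0111, 01000-, 1--101, 1-11-1}
Petrick residual → 0-0010, 1000-1, 11-011, 111-00
Cover = b'c'def' + b'cde'f + a'c'd'ef' + a'c'def + a'bc'd'e' + ade'f + acdf + ab'c'd'f + abd'ef + abce'f'  |cover|=10

10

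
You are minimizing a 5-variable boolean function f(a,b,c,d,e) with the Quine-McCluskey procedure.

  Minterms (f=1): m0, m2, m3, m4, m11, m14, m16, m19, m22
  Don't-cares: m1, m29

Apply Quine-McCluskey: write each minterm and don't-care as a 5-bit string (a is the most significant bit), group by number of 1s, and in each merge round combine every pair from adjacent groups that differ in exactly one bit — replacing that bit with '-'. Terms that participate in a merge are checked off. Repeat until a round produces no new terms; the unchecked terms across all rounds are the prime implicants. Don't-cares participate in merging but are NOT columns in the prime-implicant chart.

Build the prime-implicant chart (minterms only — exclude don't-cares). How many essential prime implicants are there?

size-2^0 implicants → 00000(✓)  00001(✓)  00010(✓)  00011(✓)  00100(✓)  01011(✓)  01110  10000(✓)  10011(✓)  10110  11101
size-2^1 implicants → -0000  -0011  0-011  00-00  000-0(✓)  000-1(✓)  0000-(✓)  0001-(✓)
size-2^2 implicants → 000--
Unchecked terms (primes): -0000, -0011, 0-011, 00-00, 000--, 01110, 10110, 11101
Minterm coverage:
  m0 ⊆ -0000,00-00,000--
  m2 ⊆ 000-- [E]
  m3 ⊆ -0011,0-011,000--
  m4 ⊆ 00-00 [E]
  m11 ⊆ 0-011 [E]
  m14 ⊆ 01110 [E]
  m16 ⊆ -0000 [E]
  m19 ⊆ -0011 [E]
  m22 ⊆ 10110 [E]
E = {-0000, -0011, 0-011, 00-00, 000--, 01110, 10110}

7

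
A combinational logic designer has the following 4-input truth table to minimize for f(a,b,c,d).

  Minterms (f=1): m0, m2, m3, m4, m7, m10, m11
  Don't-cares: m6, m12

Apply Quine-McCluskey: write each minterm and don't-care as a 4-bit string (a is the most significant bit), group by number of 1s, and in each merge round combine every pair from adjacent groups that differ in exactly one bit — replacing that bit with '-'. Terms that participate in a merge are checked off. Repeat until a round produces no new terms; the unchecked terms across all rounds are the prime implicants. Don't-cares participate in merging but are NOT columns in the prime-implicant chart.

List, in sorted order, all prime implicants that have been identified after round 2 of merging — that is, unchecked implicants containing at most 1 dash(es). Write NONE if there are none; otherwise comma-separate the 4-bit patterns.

size-2^0 implicants → 0000(✓)  0010(✓)  0011(✓)  0100(✓)  0110(✓)  0111(✓)  1010(✓)  1011(✓)  1100(✓)
size-2^1 implicants → -010(✓)  -011(✓)  -100  0-00(✓)  0-10(✓)  0-11(✓)  00-0(✓)  001-(✓)  01-0(✓)  011-(✓)  101-(✓)
size-2^2 implicants → -01-  0--0  0-1-
Unchecked terms (primes): -01-, -100, 0--0, 0-1-

-100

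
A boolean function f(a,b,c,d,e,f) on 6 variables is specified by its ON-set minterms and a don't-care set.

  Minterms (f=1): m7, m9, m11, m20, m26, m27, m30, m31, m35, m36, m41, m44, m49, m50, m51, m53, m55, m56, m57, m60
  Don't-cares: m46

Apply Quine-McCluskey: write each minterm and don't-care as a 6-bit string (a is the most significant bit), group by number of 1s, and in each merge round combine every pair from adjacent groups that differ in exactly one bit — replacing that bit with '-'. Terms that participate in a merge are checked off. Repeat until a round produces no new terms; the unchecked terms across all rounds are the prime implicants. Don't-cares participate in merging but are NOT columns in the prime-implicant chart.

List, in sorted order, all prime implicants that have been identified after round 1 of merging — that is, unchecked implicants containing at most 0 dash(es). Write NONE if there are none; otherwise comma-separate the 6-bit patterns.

[col 0] 000111, 001001*, 001011*, 010100, 011010*, 011011*, 011110*, 011111*, 100011*, 100100*, 101001*, 101100*, 101110*, 110001*, 110010*, 110011*, 110101*, 110111*, 111000*, 111001*, 111100*
[col 1] -01001, 0-1011, 0010-1, 011-10*, 011-11*, 01101-*, 01111-*, 1-0011, 1-1001, 1-1100, 10-100, 1011-0, 11-001, 110-01*, 110-11*, 1100-1*, 11001-, 1101-1*, 111-00, 11100-
[col 2] 011-1-, 110--1
Prime implicants: -01001, 0-1011, 000111, 0010-1, 010100, 011-1-, 1-0011, 1-1001, 1-1100, 10-100, 1011-0, 11-001, 110--1, 11001-, 111-00, 11100-

000111, 010100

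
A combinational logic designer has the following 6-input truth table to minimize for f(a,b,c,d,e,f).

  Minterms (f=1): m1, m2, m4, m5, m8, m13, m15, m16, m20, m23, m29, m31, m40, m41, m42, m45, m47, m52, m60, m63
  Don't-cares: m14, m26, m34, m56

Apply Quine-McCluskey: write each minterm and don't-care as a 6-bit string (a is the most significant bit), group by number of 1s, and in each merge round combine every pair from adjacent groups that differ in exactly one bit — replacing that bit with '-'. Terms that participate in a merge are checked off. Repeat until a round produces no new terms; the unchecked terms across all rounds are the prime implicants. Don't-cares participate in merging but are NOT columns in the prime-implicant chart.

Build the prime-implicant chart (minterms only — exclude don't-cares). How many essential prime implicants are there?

Round 0: 000001✓ 000010✓ 000100✓ 000101✓ 001000✓ 001101✓ 001110✓ 001111✓ 010000✓ 010100✓ 010111✓ 011010 011101✓ 011111✓ 100010✓ 101000✓ 101001✓ 101010✓ 101101✓ 101111✓ 110100✓ 111000✓ 111100✓ 111111✓
Round 1: -00010 -01000 -01101✓ -01111✓ -10100 -11111✓ 0-0100 0-1101✓ 0-1111✓ 00-101 000-01 00010- 0011-1✓ 00111- 01-111 010-00 0111-1✓ 1-1000 1-1111✓ 10-010 101-01 1010-0 10100- 1011-1✓ 11-100 111-00
Round 2: --1111 -011-1 0-11-1
PIs = {--1111, -00010, -01000, -011-1, -10100, 0-0100, 0-11-1, 00-101, 000-01, 00010-, 00111-, 01-111, 010-00, 011010, 1-1000, 10-010, 101-01, 1010-0, 10100-, 11-100, 111-00}
Coverage chart:
  m1: 000-01 ←essential
  m2: -00010 ←essential
  m4: 0-0100,00010-
  m5: 00-101,000-01,00010-
  m8: -01000 ←essential
  m13: -011-1,0-11-1,00-101
  m15: --1111,-011-1,0-11-1,00111-
  m16: 010-00 ←essential
  m20: -10100,0-0100,010-00
  m23: 01-111 ←essential
  m29: 0-11-1 ←essential
  m31: --1111,0-11-1,01-111
  m40: -01000,1-1000,1010-0,10100-
  m41: 101-01,10100-
  m42: 10-010,1010-0
  m45: -011-1,101-01
  m47: --1111,-011-1
  m52: -10100,11-100
  m60: 11-100,111-00
  m63: --1111 ←essential
Essential: --1111, -00010, -01000, 0-11-1, 000-01, 01-111, 010-00

7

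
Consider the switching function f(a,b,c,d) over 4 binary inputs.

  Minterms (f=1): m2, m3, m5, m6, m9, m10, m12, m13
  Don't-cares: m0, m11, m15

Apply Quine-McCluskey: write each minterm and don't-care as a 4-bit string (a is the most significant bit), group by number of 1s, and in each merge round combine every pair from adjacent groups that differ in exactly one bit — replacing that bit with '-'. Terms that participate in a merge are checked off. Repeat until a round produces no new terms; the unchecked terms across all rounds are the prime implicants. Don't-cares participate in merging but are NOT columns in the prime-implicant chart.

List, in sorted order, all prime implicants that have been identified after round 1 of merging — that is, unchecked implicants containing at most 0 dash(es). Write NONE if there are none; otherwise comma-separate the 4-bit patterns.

Round 0: 0000✓ 0010✓ 0011✓ 0101✓ 0110✓ 1001✓ 1010✓ 1011✓ 1100✓ 1101✓ 1111✓
Round 1: -010✓ -011✓ -101 0-10 00-0 001-✓ 1-01✓ 1-11✓ 10-1✓ 101-✓ 11-1✓ 110-
Round 2: -01- 1--1
PIs = {-01-, -101, 0-10, 00-0, 1--1, 110-}

NONE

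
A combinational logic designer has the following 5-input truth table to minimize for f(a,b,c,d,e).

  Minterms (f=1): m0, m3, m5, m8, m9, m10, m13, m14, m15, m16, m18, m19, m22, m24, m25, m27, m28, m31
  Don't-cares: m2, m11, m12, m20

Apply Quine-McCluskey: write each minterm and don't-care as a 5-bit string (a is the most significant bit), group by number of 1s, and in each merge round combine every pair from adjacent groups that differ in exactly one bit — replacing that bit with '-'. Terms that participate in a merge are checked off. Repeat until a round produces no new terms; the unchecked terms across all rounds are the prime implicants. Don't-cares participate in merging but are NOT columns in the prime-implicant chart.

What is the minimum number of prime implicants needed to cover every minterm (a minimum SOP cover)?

size-2^0 implicants → 00000(✓)  00010(✓)  00011(✓)  00101(✓)  01000(✓)  01001(✓)  01010(✓)  01011(✓)  01100(✓)  01101(✓)  01110(✓)  01111(✓)  10000(✓)  10010(✓)  10011(✓)  10100(✓)  10110(✓)  11000(✓)  11001(✓)  11011(✓)  11100(✓)  11111(✓)
size-2^1 implicants → -0000(✓)  -0010(✓)  -0011(✓)  -1000(✓)  -1001(✓)  -1011(✓)  -1100(✓)  -1111(✓)  0-000(✓)  0-010(✓)  0-011(✓)  0-101  000-0(✓)  0001-(✓)  01-00(✓)  01-01(✓)  01-10(✓)  01-11(✓)  010-0(✓)  010-1(✓)  0100-(✓)  0101-(✓)  011-0(✓)  011-1(✓)  0110-(✓)  0111-(✓)  1-000(✓)  1-011(✓)  1-100(✓)  10-00(✓)  10-10(✓)  100-0(✓)  1001-(✓)  101-0(✓)  11-00(✓)  11-11(✓)  110-1(✓)  1100-(✓)
size-2^2 implicants → --000  --011  -00-0  -001-  -1-00  -1-11  -10-1  -100-  0-0-0  0-01-  01--0(✓)  01--1(✓)  01-0-(✓)  01-1-(✓)  010--(✓)  011--(✓)  1--00  10--0
size-2^3 implicants → 01---
Unchecked terms (primes): --000, --011, -00-0, -001-, -1-00, -1-11, -10-1, -100-, 0-0-0, 0-01-, 0-101, 01---, 1--00, 10--0
Minterm coverage:
  m0 ⊆ --000,-00-0,0-0-0
  m3 ⊆ --011,-001-,0-01-
  m5 ⊆ 0-101 [E]
  m8 ⊆ --000,-1-00,-100-,0-0-0,01---
  m9 ⊆ -10-1,-100-,01---
  m10 ⊆ 0-0-0,0-01-,01---
  m13 ⊆ 0-101,01---
  m14 ⊆ 01--- [E]
  m15 ⊆ -1-11,01---
  m16 ⊆ --000,-00-0,1--00,10--0
  m18 ⊆ -00-0,-001-,10--0
  m19 ⊆ --011,-001-
  m22 ⊆ 10--0 [E]
  m24 ⊆ --000,-1-00,-100-,1--00
  m25 ⊆ -10-1,-100-
  m27 ⊆ --011,-1-11,-10-1
  m28 ⊆ -1-00,1--00
  m31 ⊆ -1-11 [E]
E = {-1-11, 0-101, 01---, 10--0}
Petrick residual → --000, --011, -1-00, -10-1
Cover = c'd'e' + c'de + bd'e' + bde + bc'e + a'cd'e + a'b + ab'e'  |cover|=8

8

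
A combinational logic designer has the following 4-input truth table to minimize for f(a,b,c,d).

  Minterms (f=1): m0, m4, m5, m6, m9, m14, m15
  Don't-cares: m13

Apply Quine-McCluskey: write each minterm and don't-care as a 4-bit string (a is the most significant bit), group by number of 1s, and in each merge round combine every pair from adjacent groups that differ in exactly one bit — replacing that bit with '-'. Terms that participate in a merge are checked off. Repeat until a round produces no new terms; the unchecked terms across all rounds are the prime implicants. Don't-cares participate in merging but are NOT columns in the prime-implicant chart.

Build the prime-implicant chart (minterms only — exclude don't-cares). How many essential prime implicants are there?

2

[col 0] 0000*, 0100*, 0101*, 0110*, 1001*, 1101*, 1110*, 1111*
[col 1] -101, -110, 0-00, 01-0, 010-, 1-01, 11-1, 111-
Prime implicants: -101, -110, 0-00, 01-0, 010-, 1-01, 11-1, 111-
PI chart (minterm → PIs covering it):
  0 | 0-00  (sole → essential)
  4 | 0-00,01-0,010-
  5 | -101,010-
  6 | -110,01-0
  9 | 1-01  (sole → essential)
  14 | -110,111-
  15 | 11-1,111-
Essential prime implicants: 0-00, 1-01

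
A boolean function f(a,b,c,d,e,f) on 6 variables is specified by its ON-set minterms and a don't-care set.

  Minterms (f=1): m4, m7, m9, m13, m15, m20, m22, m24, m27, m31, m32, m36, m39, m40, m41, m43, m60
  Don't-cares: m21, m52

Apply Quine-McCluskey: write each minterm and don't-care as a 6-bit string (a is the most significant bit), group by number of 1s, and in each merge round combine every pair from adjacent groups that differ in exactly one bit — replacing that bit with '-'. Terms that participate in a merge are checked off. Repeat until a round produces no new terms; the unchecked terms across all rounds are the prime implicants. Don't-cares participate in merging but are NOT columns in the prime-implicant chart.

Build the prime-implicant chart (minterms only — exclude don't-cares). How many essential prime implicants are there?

[col 0] 000100*, 000111*, 001001*, 001101*, 001111*, 010100*, 010101*, 010110*, 011000, 011011*, 011111*, 100000*, 100100*, 100111*, 101000*, 101001*, 101011*, 110100*, 111100*
[col 1] -00100*, -00111, -01001, -10100*, 0-0100*, 0-1111, 00-111, 001-01, 0011-1, 0101-0, 01010-, 011-11, 1-0100*, 10-000, 100-00, 1010-1, 10100-, 11-100
[col 2] --0100
Prime implicants: --0100, -00111, -01001, 0-1111, 00-111, 001-01, 0011-1, 0101-0, 01010-, 011-11, 011000, 10-000, 100-00, 1010-1, 10100-, 11-100
PI chart (minterm → PIs covering it):
  4 | --0100  (sole → essential)
  7 | -00111,00-111
  9 | -01001,001-01
  13 | 001-01,0011-1
  15 | 0-1111,00-111,0011-1
  20 | --0100,0101-0,01010-
  22 | 0101-0  (sole → essential)
  24 | 011000  (sole → essential)
  27 | 011-11  (sole → essential)
  31 | 0-1111,011-11
  32 | 10-000,100-00
  36 | --0100,100-00
  39 | -00111  (sole → essential)
  40 | 10-000,10100-
  41 | -01001,1010-1,10100-
  43 | 1010-1  (sole → essential)
  60 | 11-100  (sole → essential)
Essential prime implicants: --0100, -00111, 0101-0, 011-11, 011000, 1010-1, 11-100

7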